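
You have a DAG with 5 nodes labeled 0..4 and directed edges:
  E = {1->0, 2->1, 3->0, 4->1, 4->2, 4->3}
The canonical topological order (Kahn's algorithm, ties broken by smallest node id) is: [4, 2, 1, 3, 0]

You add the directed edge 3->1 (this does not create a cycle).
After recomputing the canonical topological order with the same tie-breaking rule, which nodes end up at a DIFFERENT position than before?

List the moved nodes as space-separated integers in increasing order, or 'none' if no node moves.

Answer: 1 3

Derivation:
Old toposort: [4, 2, 1, 3, 0]
Added edge 3->1
Recompute Kahn (smallest-id tiebreak):
  initial in-degrees: [2, 3, 1, 1, 0]
  ready (indeg=0): [4]
  pop 4: indeg[1]->2; indeg[2]->0; indeg[3]->0 | ready=[2, 3] | order so far=[4]
  pop 2: indeg[1]->1 | ready=[3] | order so far=[4, 2]
  pop 3: indeg[0]->1; indeg[1]->0 | ready=[1] | order so far=[4, 2, 3]
  pop 1: indeg[0]->0 | ready=[0] | order so far=[4, 2, 3, 1]
  pop 0: no out-edges | ready=[] | order so far=[4, 2, 3, 1, 0]
New canonical toposort: [4, 2, 3, 1, 0]
Compare positions:
  Node 0: index 4 -> 4 (same)
  Node 1: index 2 -> 3 (moved)
  Node 2: index 1 -> 1 (same)
  Node 3: index 3 -> 2 (moved)
  Node 4: index 0 -> 0 (same)
Nodes that changed position: 1 3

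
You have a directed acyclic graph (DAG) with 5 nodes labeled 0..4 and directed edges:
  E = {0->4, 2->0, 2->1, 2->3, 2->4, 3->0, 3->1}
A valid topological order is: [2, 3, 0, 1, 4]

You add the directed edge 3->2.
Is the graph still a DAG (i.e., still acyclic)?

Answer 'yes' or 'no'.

Given toposort: [2, 3, 0, 1, 4]
Position of 3: index 1; position of 2: index 0
New edge 3->2: backward (u after v in old order)
Backward edge: old toposort is now invalid. Check if this creates a cycle.
Does 2 already reach 3? Reachable from 2: [0, 1, 2, 3, 4]. YES -> cycle!
Still a DAG? no

Answer: no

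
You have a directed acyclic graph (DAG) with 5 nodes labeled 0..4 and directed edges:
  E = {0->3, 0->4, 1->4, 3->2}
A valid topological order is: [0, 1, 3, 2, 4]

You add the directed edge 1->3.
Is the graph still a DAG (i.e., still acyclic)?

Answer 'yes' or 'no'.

Given toposort: [0, 1, 3, 2, 4]
Position of 1: index 1; position of 3: index 2
New edge 1->3: forward
Forward edge: respects the existing order. Still a DAG, same toposort still valid.
Still a DAG? yes

Answer: yes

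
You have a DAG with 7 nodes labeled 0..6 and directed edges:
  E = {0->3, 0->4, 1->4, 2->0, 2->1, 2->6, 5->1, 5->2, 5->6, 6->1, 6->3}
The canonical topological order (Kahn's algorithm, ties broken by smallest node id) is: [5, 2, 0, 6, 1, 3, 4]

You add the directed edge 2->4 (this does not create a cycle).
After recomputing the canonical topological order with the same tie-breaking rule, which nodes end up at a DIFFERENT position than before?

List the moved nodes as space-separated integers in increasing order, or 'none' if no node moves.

Old toposort: [5, 2, 0, 6, 1, 3, 4]
Added edge 2->4
Recompute Kahn (smallest-id tiebreak):
  initial in-degrees: [1, 3, 1, 2, 3, 0, 2]
  ready (indeg=0): [5]
  pop 5: indeg[1]->2; indeg[2]->0; indeg[6]->1 | ready=[2] | order so far=[5]
  pop 2: indeg[0]->0; indeg[1]->1; indeg[4]->2; indeg[6]->0 | ready=[0, 6] | order so far=[5, 2]
  pop 0: indeg[3]->1; indeg[4]->1 | ready=[6] | order so far=[5, 2, 0]
  pop 6: indeg[1]->0; indeg[3]->0 | ready=[1, 3] | order so far=[5, 2, 0, 6]
  pop 1: indeg[4]->0 | ready=[3, 4] | order so far=[5, 2, 0, 6, 1]
  pop 3: no out-edges | ready=[4] | order so far=[5, 2, 0, 6, 1, 3]
  pop 4: no out-edges | ready=[] | order so far=[5, 2, 0, 6, 1, 3, 4]
New canonical toposort: [5, 2, 0, 6, 1, 3, 4]
Compare positions:
  Node 0: index 2 -> 2 (same)
  Node 1: index 4 -> 4 (same)
  Node 2: index 1 -> 1 (same)
  Node 3: index 5 -> 5 (same)
  Node 4: index 6 -> 6 (same)
  Node 5: index 0 -> 0 (same)
  Node 6: index 3 -> 3 (same)
Nodes that changed position: none

Answer: none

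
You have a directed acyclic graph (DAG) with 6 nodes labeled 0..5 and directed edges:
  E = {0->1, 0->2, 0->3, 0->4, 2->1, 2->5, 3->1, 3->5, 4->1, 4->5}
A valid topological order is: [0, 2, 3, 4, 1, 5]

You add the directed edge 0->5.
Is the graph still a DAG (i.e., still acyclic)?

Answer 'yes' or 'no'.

Given toposort: [0, 2, 3, 4, 1, 5]
Position of 0: index 0; position of 5: index 5
New edge 0->5: forward
Forward edge: respects the existing order. Still a DAG, same toposort still valid.
Still a DAG? yes

Answer: yes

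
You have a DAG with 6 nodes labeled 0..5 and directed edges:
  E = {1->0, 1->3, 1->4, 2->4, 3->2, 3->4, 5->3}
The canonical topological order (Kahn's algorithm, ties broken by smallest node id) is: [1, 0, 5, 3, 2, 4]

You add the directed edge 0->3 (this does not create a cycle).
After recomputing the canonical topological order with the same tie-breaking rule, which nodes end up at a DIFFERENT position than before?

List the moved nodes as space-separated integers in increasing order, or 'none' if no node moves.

Answer: none

Derivation:
Old toposort: [1, 0, 5, 3, 2, 4]
Added edge 0->3
Recompute Kahn (smallest-id tiebreak):
  initial in-degrees: [1, 0, 1, 3, 3, 0]
  ready (indeg=0): [1, 5]
  pop 1: indeg[0]->0; indeg[3]->2; indeg[4]->2 | ready=[0, 5] | order so far=[1]
  pop 0: indeg[3]->1 | ready=[5] | order so far=[1, 0]
  pop 5: indeg[3]->0 | ready=[3] | order so far=[1, 0, 5]
  pop 3: indeg[2]->0; indeg[4]->1 | ready=[2] | order so far=[1, 0, 5, 3]
  pop 2: indeg[4]->0 | ready=[4] | order so far=[1, 0, 5, 3, 2]
  pop 4: no out-edges | ready=[] | order so far=[1, 0, 5, 3, 2, 4]
New canonical toposort: [1, 0, 5, 3, 2, 4]
Compare positions:
  Node 0: index 1 -> 1 (same)
  Node 1: index 0 -> 0 (same)
  Node 2: index 4 -> 4 (same)
  Node 3: index 3 -> 3 (same)
  Node 4: index 5 -> 5 (same)
  Node 5: index 2 -> 2 (same)
Nodes that changed position: none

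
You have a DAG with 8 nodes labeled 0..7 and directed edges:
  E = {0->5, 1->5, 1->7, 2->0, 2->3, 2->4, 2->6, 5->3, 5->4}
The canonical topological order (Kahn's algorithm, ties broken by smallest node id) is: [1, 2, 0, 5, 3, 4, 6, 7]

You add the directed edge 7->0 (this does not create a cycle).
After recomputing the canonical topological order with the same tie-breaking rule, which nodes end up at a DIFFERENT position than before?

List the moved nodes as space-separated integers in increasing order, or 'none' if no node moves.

Old toposort: [1, 2, 0, 5, 3, 4, 6, 7]
Added edge 7->0
Recompute Kahn (smallest-id tiebreak):
  initial in-degrees: [2, 0, 0, 2, 2, 2, 1, 1]
  ready (indeg=0): [1, 2]
  pop 1: indeg[5]->1; indeg[7]->0 | ready=[2, 7] | order so far=[1]
  pop 2: indeg[0]->1; indeg[3]->1; indeg[4]->1; indeg[6]->0 | ready=[6, 7] | order so far=[1, 2]
  pop 6: no out-edges | ready=[7] | order so far=[1, 2, 6]
  pop 7: indeg[0]->0 | ready=[0] | order so far=[1, 2, 6, 7]
  pop 0: indeg[5]->0 | ready=[5] | order so far=[1, 2, 6, 7, 0]
  pop 5: indeg[3]->0; indeg[4]->0 | ready=[3, 4] | order so far=[1, 2, 6, 7, 0, 5]
  pop 3: no out-edges | ready=[4] | order so far=[1, 2, 6, 7, 0, 5, 3]
  pop 4: no out-edges | ready=[] | order so far=[1, 2, 6, 7, 0, 5, 3, 4]
New canonical toposort: [1, 2, 6, 7, 0, 5, 3, 4]
Compare positions:
  Node 0: index 2 -> 4 (moved)
  Node 1: index 0 -> 0 (same)
  Node 2: index 1 -> 1 (same)
  Node 3: index 4 -> 6 (moved)
  Node 4: index 5 -> 7 (moved)
  Node 5: index 3 -> 5 (moved)
  Node 6: index 6 -> 2 (moved)
  Node 7: index 7 -> 3 (moved)
Nodes that changed position: 0 3 4 5 6 7

Answer: 0 3 4 5 6 7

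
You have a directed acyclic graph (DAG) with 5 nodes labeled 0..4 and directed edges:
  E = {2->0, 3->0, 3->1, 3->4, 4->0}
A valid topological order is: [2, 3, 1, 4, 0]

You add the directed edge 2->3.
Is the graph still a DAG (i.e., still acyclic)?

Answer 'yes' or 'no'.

Given toposort: [2, 3, 1, 4, 0]
Position of 2: index 0; position of 3: index 1
New edge 2->3: forward
Forward edge: respects the existing order. Still a DAG, same toposort still valid.
Still a DAG? yes

Answer: yes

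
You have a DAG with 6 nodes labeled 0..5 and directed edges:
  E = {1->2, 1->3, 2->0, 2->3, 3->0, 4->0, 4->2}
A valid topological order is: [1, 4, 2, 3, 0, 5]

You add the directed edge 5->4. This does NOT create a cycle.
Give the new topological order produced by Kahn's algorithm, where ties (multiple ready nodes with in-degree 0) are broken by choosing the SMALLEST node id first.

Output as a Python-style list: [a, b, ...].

Old toposort: [1, 4, 2, 3, 0, 5]
Added edge: 5->4
Position of 5 (5) > position of 4 (1). Must reorder: 5 must now come before 4.
Run Kahn's algorithm (break ties by smallest node id):
  initial in-degrees: [3, 0, 2, 2, 1, 0]
  ready (indeg=0): [1, 5]
  pop 1: indeg[2]->1; indeg[3]->1 | ready=[5] | order so far=[1]
  pop 5: indeg[4]->0 | ready=[4] | order so far=[1, 5]
  pop 4: indeg[0]->2; indeg[2]->0 | ready=[2] | order so far=[1, 5, 4]
  pop 2: indeg[0]->1; indeg[3]->0 | ready=[3] | order so far=[1, 5, 4, 2]
  pop 3: indeg[0]->0 | ready=[0] | order so far=[1, 5, 4, 2, 3]
  pop 0: no out-edges | ready=[] | order so far=[1, 5, 4, 2, 3, 0]
  Result: [1, 5, 4, 2, 3, 0]

Answer: [1, 5, 4, 2, 3, 0]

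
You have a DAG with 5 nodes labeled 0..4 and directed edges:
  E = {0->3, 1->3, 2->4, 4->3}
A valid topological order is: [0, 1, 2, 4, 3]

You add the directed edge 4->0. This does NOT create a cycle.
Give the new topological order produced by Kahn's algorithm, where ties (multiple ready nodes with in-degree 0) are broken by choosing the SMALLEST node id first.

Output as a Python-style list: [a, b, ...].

Old toposort: [0, 1, 2, 4, 3]
Added edge: 4->0
Position of 4 (3) > position of 0 (0). Must reorder: 4 must now come before 0.
Run Kahn's algorithm (break ties by smallest node id):
  initial in-degrees: [1, 0, 0, 3, 1]
  ready (indeg=0): [1, 2]
  pop 1: indeg[3]->2 | ready=[2] | order so far=[1]
  pop 2: indeg[4]->0 | ready=[4] | order so far=[1, 2]
  pop 4: indeg[0]->0; indeg[3]->1 | ready=[0] | order so far=[1, 2, 4]
  pop 0: indeg[3]->0 | ready=[3] | order so far=[1, 2, 4, 0]
  pop 3: no out-edges | ready=[] | order so far=[1, 2, 4, 0, 3]
  Result: [1, 2, 4, 0, 3]

Answer: [1, 2, 4, 0, 3]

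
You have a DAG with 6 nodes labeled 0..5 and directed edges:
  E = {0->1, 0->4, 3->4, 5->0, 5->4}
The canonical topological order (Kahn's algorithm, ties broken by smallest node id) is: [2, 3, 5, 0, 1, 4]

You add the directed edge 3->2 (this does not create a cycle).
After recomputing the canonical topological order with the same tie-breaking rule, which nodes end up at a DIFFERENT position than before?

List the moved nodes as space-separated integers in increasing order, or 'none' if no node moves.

Answer: 2 3

Derivation:
Old toposort: [2, 3, 5, 0, 1, 4]
Added edge 3->2
Recompute Kahn (smallest-id tiebreak):
  initial in-degrees: [1, 1, 1, 0, 3, 0]
  ready (indeg=0): [3, 5]
  pop 3: indeg[2]->0; indeg[4]->2 | ready=[2, 5] | order so far=[3]
  pop 2: no out-edges | ready=[5] | order so far=[3, 2]
  pop 5: indeg[0]->0; indeg[4]->1 | ready=[0] | order so far=[3, 2, 5]
  pop 0: indeg[1]->0; indeg[4]->0 | ready=[1, 4] | order so far=[3, 2, 5, 0]
  pop 1: no out-edges | ready=[4] | order so far=[3, 2, 5, 0, 1]
  pop 4: no out-edges | ready=[] | order so far=[3, 2, 5, 0, 1, 4]
New canonical toposort: [3, 2, 5, 0, 1, 4]
Compare positions:
  Node 0: index 3 -> 3 (same)
  Node 1: index 4 -> 4 (same)
  Node 2: index 0 -> 1 (moved)
  Node 3: index 1 -> 0 (moved)
  Node 4: index 5 -> 5 (same)
  Node 5: index 2 -> 2 (same)
Nodes that changed position: 2 3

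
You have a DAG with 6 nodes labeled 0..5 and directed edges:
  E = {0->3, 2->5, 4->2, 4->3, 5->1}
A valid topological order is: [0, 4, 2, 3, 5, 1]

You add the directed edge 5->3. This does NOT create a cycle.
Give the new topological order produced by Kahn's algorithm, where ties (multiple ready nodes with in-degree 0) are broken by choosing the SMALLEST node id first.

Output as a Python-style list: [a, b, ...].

Answer: [0, 4, 2, 5, 1, 3]

Derivation:
Old toposort: [0, 4, 2, 3, 5, 1]
Added edge: 5->3
Position of 5 (4) > position of 3 (3). Must reorder: 5 must now come before 3.
Run Kahn's algorithm (break ties by smallest node id):
  initial in-degrees: [0, 1, 1, 3, 0, 1]
  ready (indeg=0): [0, 4]
  pop 0: indeg[3]->2 | ready=[4] | order so far=[0]
  pop 4: indeg[2]->0; indeg[3]->1 | ready=[2] | order so far=[0, 4]
  pop 2: indeg[5]->0 | ready=[5] | order so far=[0, 4, 2]
  pop 5: indeg[1]->0; indeg[3]->0 | ready=[1, 3] | order so far=[0, 4, 2, 5]
  pop 1: no out-edges | ready=[3] | order so far=[0, 4, 2, 5, 1]
  pop 3: no out-edges | ready=[] | order so far=[0, 4, 2, 5, 1, 3]
  Result: [0, 4, 2, 5, 1, 3]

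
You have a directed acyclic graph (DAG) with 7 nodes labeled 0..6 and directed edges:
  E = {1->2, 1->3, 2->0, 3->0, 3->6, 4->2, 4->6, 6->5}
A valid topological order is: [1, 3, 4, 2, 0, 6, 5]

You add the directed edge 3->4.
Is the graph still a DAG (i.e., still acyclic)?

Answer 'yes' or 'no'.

Answer: yes

Derivation:
Given toposort: [1, 3, 4, 2, 0, 6, 5]
Position of 3: index 1; position of 4: index 2
New edge 3->4: forward
Forward edge: respects the existing order. Still a DAG, same toposort still valid.
Still a DAG? yes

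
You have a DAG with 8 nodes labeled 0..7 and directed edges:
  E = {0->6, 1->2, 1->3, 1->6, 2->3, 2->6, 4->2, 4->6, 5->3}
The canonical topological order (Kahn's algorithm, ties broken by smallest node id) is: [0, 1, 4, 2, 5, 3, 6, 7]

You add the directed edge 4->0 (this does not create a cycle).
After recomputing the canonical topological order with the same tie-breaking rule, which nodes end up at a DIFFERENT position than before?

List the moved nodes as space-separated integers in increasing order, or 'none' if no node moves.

Old toposort: [0, 1, 4, 2, 5, 3, 6, 7]
Added edge 4->0
Recompute Kahn (smallest-id tiebreak):
  initial in-degrees: [1, 0, 2, 3, 0, 0, 4, 0]
  ready (indeg=0): [1, 4, 5, 7]
  pop 1: indeg[2]->1; indeg[3]->2; indeg[6]->3 | ready=[4, 5, 7] | order so far=[1]
  pop 4: indeg[0]->0; indeg[2]->0; indeg[6]->2 | ready=[0, 2, 5, 7] | order so far=[1, 4]
  pop 0: indeg[6]->1 | ready=[2, 5, 7] | order so far=[1, 4, 0]
  pop 2: indeg[3]->1; indeg[6]->0 | ready=[5, 6, 7] | order so far=[1, 4, 0, 2]
  pop 5: indeg[3]->0 | ready=[3, 6, 7] | order so far=[1, 4, 0, 2, 5]
  pop 3: no out-edges | ready=[6, 7] | order so far=[1, 4, 0, 2, 5, 3]
  pop 6: no out-edges | ready=[7] | order so far=[1, 4, 0, 2, 5, 3, 6]
  pop 7: no out-edges | ready=[] | order so far=[1, 4, 0, 2, 5, 3, 6, 7]
New canonical toposort: [1, 4, 0, 2, 5, 3, 6, 7]
Compare positions:
  Node 0: index 0 -> 2 (moved)
  Node 1: index 1 -> 0 (moved)
  Node 2: index 3 -> 3 (same)
  Node 3: index 5 -> 5 (same)
  Node 4: index 2 -> 1 (moved)
  Node 5: index 4 -> 4 (same)
  Node 6: index 6 -> 6 (same)
  Node 7: index 7 -> 7 (same)
Nodes that changed position: 0 1 4

Answer: 0 1 4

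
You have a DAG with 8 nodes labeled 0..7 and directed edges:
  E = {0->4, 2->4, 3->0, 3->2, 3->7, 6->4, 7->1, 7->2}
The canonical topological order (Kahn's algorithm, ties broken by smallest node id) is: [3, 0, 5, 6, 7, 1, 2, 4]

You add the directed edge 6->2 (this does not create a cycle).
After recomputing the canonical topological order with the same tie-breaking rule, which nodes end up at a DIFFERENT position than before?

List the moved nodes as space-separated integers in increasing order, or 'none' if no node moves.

Old toposort: [3, 0, 5, 6, 7, 1, 2, 4]
Added edge 6->2
Recompute Kahn (smallest-id tiebreak):
  initial in-degrees: [1, 1, 3, 0, 3, 0, 0, 1]
  ready (indeg=0): [3, 5, 6]
  pop 3: indeg[0]->0; indeg[2]->2; indeg[7]->0 | ready=[0, 5, 6, 7] | order so far=[3]
  pop 0: indeg[4]->2 | ready=[5, 6, 7] | order so far=[3, 0]
  pop 5: no out-edges | ready=[6, 7] | order so far=[3, 0, 5]
  pop 6: indeg[2]->1; indeg[4]->1 | ready=[7] | order so far=[3, 0, 5, 6]
  pop 7: indeg[1]->0; indeg[2]->0 | ready=[1, 2] | order so far=[3, 0, 5, 6, 7]
  pop 1: no out-edges | ready=[2] | order so far=[3, 0, 5, 6, 7, 1]
  pop 2: indeg[4]->0 | ready=[4] | order so far=[3, 0, 5, 6, 7, 1, 2]
  pop 4: no out-edges | ready=[] | order so far=[3, 0, 5, 6, 7, 1, 2, 4]
New canonical toposort: [3, 0, 5, 6, 7, 1, 2, 4]
Compare positions:
  Node 0: index 1 -> 1 (same)
  Node 1: index 5 -> 5 (same)
  Node 2: index 6 -> 6 (same)
  Node 3: index 0 -> 0 (same)
  Node 4: index 7 -> 7 (same)
  Node 5: index 2 -> 2 (same)
  Node 6: index 3 -> 3 (same)
  Node 7: index 4 -> 4 (same)
Nodes that changed position: none

Answer: none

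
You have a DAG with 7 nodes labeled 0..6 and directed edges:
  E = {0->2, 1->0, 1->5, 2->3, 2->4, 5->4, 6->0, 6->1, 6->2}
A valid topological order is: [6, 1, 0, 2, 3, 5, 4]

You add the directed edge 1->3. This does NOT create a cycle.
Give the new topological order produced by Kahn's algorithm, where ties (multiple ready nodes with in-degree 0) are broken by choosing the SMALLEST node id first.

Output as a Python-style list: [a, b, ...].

Answer: [6, 1, 0, 2, 3, 5, 4]

Derivation:
Old toposort: [6, 1, 0, 2, 3, 5, 4]
Added edge: 1->3
Position of 1 (1) < position of 3 (4). Old order still valid.
Run Kahn's algorithm (break ties by smallest node id):
  initial in-degrees: [2, 1, 2, 2, 2, 1, 0]
  ready (indeg=0): [6]
  pop 6: indeg[0]->1; indeg[1]->0; indeg[2]->1 | ready=[1] | order so far=[6]
  pop 1: indeg[0]->0; indeg[3]->1; indeg[5]->0 | ready=[0, 5] | order so far=[6, 1]
  pop 0: indeg[2]->0 | ready=[2, 5] | order so far=[6, 1, 0]
  pop 2: indeg[3]->0; indeg[4]->1 | ready=[3, 5] | order so far=[6, 1, 0, 2]
  pop 3: no out-edges | ready=[5] | order so far=[6, 1, 0, 2, 3]
  pop 5: indeg[4]->0 | ready=[4] | order so far=[6, 1, 0, 2, 3, 5]
  pop 4: no out-edges | ready=[] | order so far=[6, 1, 0, 2, 3, 5, 4]
  Result: [6, 1, 0, 2, 3, 5, 4]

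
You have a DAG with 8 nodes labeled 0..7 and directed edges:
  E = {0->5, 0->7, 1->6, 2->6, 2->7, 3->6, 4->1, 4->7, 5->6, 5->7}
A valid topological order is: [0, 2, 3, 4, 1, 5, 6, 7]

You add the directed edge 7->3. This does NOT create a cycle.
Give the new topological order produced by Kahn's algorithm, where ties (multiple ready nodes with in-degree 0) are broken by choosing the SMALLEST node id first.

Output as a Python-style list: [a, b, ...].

Answer: [0, 2, 4, 1, 5, 7, 3, 6]

Derivation:
Old toposort: [0, 2, 3, 4, 1, 5, 6, 7]
Added edge: 7->3
Position of 7 (7) > position of 3 (2). Must reorder: 7 must now come before 3.
Run Kahn's algorithm (break ties by smallest node id):
  initial in-degrees: [0, 1, 0, 1, 0, 1, 4, 4]
  ready (indeg=0): [0, 2, 4]
  pop 0: indeg[5]->0; indeg[7]->3 | ready=[2, 4, 5] | order so far=[0]
  pop 2: indeg[6]->3; indeg[7]->2 | ready=[4, 5] | order so far=[0, 2]
  pop 4: indeg[1]->0; indeg[7]->1 | ready=[1, 5] | order so far=[0, 2, 4]
  pop 1: indeg[6]->2 | ready=[5] | order so far=[0, 2, 4, 1]
  pop 5: indeg[6]->1; indeg[7]->0 | ready=[7] | order so far=[0, 2, 4, 1, 5]
  pop 7: indeg[3]->0 | ready=[3] | order so far=[0, 2, 4, 1, 5, 7]
  pop 3: indeg[6]->0 | ready=[6] | order so far=[0, 2, 4, 1, 5, 7, 3]
  pop 6: no out-edges | ready=[] | order so far=[0, 2, 4, 1, 5, 7, 3, 6]
  Result: [0, 2, 4, 1, 5, 7, 3, 6]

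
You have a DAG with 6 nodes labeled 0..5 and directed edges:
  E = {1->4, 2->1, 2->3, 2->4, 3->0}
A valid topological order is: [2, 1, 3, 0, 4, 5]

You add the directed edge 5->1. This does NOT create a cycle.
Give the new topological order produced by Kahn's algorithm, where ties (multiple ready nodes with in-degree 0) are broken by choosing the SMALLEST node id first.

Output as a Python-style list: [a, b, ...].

Old toposort: [2, 1, 3, 0, 4, 5]
Added edge: 5->1
Position of 5 (5) > position of 1 (1). Must reorder: 5 must now come before 1.
Run Kahn's algorithm (break ties by smallest node id):
  initial in-degrees: [1, 2, 0, 1, 2, 0]
  ready (indeg=0): [2, 5]
  pop 2: indeg[1]->1; indeg[3]->0; indeg[4]->1 | ready=[3, 5] | order so far=[2]
  pop 3: indeg[0]->0 | ready=[0, 5] | order so far=[2, 3]
  pop 0: no out-edges | ready=[5] | order so far=[2, 3, 0]
  pop 5: indeg[1]->0 | ready=[1] | order so far=[2, 3, 0, 5]
  pop 1: indeg[4]->0 | ready=[4] | order so far=[2, 3, 0, 5, 1]
  pop 4: no out-edges | ready=[] | order so far=[2, 3, 0, 5, 1, 4]
  Result: [2, 3, 0, 5, 1, 4]

Answer: [2, 3, 0, 5, 1, 4]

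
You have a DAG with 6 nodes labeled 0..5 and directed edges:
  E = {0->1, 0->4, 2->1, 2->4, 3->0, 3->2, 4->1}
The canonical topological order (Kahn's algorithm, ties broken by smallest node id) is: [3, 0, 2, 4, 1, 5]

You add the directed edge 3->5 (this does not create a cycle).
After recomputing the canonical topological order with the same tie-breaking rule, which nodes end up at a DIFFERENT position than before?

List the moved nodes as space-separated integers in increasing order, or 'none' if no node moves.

Old toposort: [3, 0, 2, 4, 1, 5]
Added edge 3->5
Recompute Kahn (smallest-id tiebreak):
  initial in-degrees: [1, 3, 1, 0, 2, 1]
  ready (indeg=0): [3]
  pop 3: indeg[0]->0; indeg[2]->0; indeg[5]->0 | ready=[0, 2, 5] | order so far=[3]
  pop 0: indeg[1]->2; indeg[4]->1 | ready=[2, 5] | order so far=[3, 0]
  pop 2: indeg[1]->1; indeg[4]->0 | ready=[4, 5] | order so far=[3, 0, 2]
  pop 4: indeg[1]->0 | ready=[1, 5] | order so far=[3, 0, 2, 4]
  pop 1: no out-edges | ready=[5] | order so far=[3, 0, 2, 4, 1]
  pop 5: no out-edges | ready=[] | order so far=[3, 0, 2, 4, 1, 5]
New canonical toposort: [3, 0, 2, 4, 1, 5]
Compare positions:
  Node 0: index 1 -> 1 (same)
  Node 1: index 4 -> 4 (same)
  Node 2: index 2 -> 2 (same)
  Node 3: index 0 -> 0 (same)
  Node 4: index 3 -> 3 (same)
  Node 5: index 5 -> 5 (same)
Nodes that changed position: none

Answer: none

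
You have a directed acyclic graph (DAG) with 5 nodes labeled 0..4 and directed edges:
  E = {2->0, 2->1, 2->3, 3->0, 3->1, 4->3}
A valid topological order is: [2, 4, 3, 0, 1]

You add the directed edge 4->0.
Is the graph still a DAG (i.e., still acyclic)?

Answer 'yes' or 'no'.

Given toposort: [2, 4, 3, 0, 1]
Position of 4: index 1; position of 0: index 3
New edge 4->0: forward
Forward edge: respects the existing order. Still a DAG, same toposort still valid.
Still a DAG? yes

Answer: yes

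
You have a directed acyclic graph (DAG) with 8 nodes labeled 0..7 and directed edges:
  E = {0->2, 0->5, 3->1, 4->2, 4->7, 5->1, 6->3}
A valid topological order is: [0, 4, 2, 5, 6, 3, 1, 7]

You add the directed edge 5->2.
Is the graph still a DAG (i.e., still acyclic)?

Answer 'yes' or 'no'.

Answer: yes

Derivation:
Given toposort: [0, 4, 2, 5, 6, 3, 1, 7]
Position of 5: index 3; position of 2: index 2
New edge 5->2: backward (u after v in old order)
Backward edge: old toposort is now invalid. Check if this creates a cycle.
Does 2 already reach 5? Reachable from 2: [2]. NO -> still a DAG (reorder needed).
Still a DAG? yes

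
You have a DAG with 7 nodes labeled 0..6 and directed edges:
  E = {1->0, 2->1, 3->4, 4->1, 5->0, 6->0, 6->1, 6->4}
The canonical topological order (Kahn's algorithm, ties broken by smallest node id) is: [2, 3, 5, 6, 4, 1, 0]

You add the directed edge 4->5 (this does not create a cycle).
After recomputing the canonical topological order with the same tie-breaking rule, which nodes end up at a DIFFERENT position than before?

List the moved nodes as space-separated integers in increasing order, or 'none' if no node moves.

Old toposort: [2, 3, 5, 6, 4, 1, 0]
Added edge 4->5
Recompute Kahn (smallest-id tiebreak):
  initial in-degrees: [3, 3, 0, 0, 2, 1, 0]
  ready (indeg=0): [2, 3, 6]
  pop 2: indeg[1]->2 | ready=[3, 6] | order so far=[2]
  pop 3: indeg[4]->1 | ready=[6] | order so far=[2, 3]
  pop 6: indeg[0]->2; indeg[1]->1; indeg[4]->0 | ready=[4] | order so far=[2, 3, 6]
  pop 4: indeg[1]->0; indeg[5]->0 | ready=[1, 5] | order so far=[2, 3, 6, 4]
  pop 1: indeg[0]->1 | ready=[5] | order so far=[2, 3, 6, 4, 1]
  pop 5: indeg[0]->0 | ready=[0] | order so far=[2, 3, 6, 4, 1, 5]
  pop 0: no out-edges | ready=[] | order so far=[2, 3, 6, 4, 1, 5, 0]
New canonical toposort: [2, 3, 6, 4, 1, 5, 0]
Compare positions:
  Node 0: index 6 -> 6 (same)
  Node 1: index 5 -> 4 (moved)
  Node 2: index 0 -> 0 (same)
  Node 3: index 1 -> 1 (same)
  Node 4: index 4 -> 3 (moved)
  Node 5: index 2 -> 5 (moved)
  Node 6: index 3 -> 2 (moved)
Nodes that changed position: 1 4 5 6

Answer: 1 4 5 6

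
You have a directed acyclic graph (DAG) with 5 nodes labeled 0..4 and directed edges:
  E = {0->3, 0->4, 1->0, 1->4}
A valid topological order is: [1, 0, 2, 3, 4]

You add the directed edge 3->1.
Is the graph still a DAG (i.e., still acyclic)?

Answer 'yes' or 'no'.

Given toposort: [1, 0, 2, 3, 4]
Position of 3: index 3; position of 1: index 0
New edge 3->1: backward (u after v in old order)
Backward edge: old toposort is now invalid. Check if this creates a cycle.
Does 1 already reach 3? Reachable from 1: [0, 1, 3, 4]. YES -> cycle!
Still a DAG? no

Answer: no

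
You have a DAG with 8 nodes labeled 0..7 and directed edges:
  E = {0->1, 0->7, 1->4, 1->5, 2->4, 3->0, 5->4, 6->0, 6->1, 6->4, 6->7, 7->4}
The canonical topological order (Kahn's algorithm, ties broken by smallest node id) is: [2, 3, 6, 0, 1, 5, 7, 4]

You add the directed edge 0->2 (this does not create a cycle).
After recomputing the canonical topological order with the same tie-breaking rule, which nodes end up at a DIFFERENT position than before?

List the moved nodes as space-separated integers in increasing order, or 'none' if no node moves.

Answer: 0 1 2 3 6

Derivation:
Old toposort: [2, 3, 6, 0, 1, 5, 7, 4]
Added edge 0->2
Recompute Kahn (smallest-id tiebreak):
  initial in-degrees: [2, 2, 1, 0, 5, 1, 0, 2]
  ready (indeg=0): [3, 6]
  pop 3: indeg[0]->1 | ready=[6] | order so far=[3]
  pop 6: indeg[0]->0; indeg[1]->1; indeg[4]->4; indeg[7]->1 | ready=[0] | order so far=[3, 6]
  pop 0: indeg[1]->0; indeg[2]->0; indeg[7]->0 | ready=[1, 2, 7] | order so far=[3, 6, 0]
  pop 1: indeg[4]->3; indeg[5]->0 | ready=[2, 5, 7] | order so far=[3, 6, 0, 1]
  pop 2: indeg[4]->2 | ready=[5, 7] | order so far=[3, 6, 0, 1, 2]
  pop 5: indeg[4]->1 | ready=[7] | order so far=[3, 6, 0, 1, 2, 5]
  pop 7: indeg[4]->0 | ready=[4] | order so far=[3, 6, 0, 1, 2, 5, 7]
  pop 4: no out-edges | ready=[] | order so far=[3, 6, 0, 1, 2, 5, 7, 4]
New canonical toposort: [3, 6, 0, 1, 2, 5, 7, 4]
Compare positions:
  Node 0: index 3 -> 2 (moved)
  Node 1: index 4 -> 3 (moved)
  Node 2: index 0 -> 4 (moved)
  Node 3: index 1 -> 0 (moved)
  Node 4: index 7 -> 7 (same)
  Node 5: index 5 -> 5 (same)
  Node 6: index 2 -> 1 (moved)
  Node 7: index 6 -> 6 (same)
Nodes that changed position: 0 1 2 3 6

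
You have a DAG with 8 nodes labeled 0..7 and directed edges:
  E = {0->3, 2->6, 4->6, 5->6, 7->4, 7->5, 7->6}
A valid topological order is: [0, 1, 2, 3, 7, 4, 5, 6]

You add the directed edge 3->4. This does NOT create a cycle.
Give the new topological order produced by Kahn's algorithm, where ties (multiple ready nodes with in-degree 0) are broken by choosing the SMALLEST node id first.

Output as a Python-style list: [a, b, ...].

Old toposort: [0, 1, 2, 3, 7, 4, 5, 6]
Added edge: 3->4
Position of 3 (3) < position of 4 (5). Old order still valid.
Run Kahn's algorithm (break ties by smallest node id):
  initial in-degrees: [0, 0, 0, 1, 2, 1, 4, 0]
  ready (indeg=0): [0, 1, 2, 7]
  pop 0: indeg[3]->0 | ready=[1, 2, 3, 7] | order so far=[0]
  pop 1: no out-edges | ready=[2, 3, 7] | order so far=[0, 1]
  pop 2: indeg[6]->3 | ready=[3, 7] | order so far=[0, 1, 2]
  pop 3: indeg[4]->1 | ready=[7] | order so far=[0, 1, 2, 3]
  pop 7: indeg[4]->0; indeg[5]->0; indeg[6]->2 | ready=[4, 5] | order so far=[0, 1, 2, 3, 7]
  pop 4: indeg[6]->1 | ready=[5] | order so far=[0, 1, 2, 3, 7, 4]
  pop 5: indeg[6]->0 | ready=[6] | order so far=[0, 1, 2, 3, 7, 4, 5]
  pop 6: no out-edges | ready=[] | order so far=[0, 1, 2, 3, 7, 4, 5, 6]
  Result: [0, 1, 2, 3, 7, 4, 5, 6]

Answer: [0, 1, 2, 3, 7, 4, 5, 6]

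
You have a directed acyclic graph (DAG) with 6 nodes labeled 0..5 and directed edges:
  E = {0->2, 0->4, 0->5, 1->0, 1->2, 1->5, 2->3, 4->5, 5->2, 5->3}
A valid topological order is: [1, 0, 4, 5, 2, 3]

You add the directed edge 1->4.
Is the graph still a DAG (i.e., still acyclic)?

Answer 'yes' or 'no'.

Given toposort: [1, 0, 4, 5, 2, 3]
Position of 1: index 0; position of 4: index 2
New edge 1->4: forward
Forward edge: respects the existing order. Still a DAG, same toposort still valid.
Still a DAG? yes

Answer: yes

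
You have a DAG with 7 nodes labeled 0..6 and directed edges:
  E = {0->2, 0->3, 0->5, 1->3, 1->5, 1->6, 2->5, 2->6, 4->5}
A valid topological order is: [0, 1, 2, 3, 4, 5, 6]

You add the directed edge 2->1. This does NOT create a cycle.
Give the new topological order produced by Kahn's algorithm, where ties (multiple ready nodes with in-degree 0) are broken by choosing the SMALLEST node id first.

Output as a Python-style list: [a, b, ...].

Old toposort: [0, 1, 2, 3, 4, 5, 6]
Added edge: 2->1
Position of 2 (2) > position of 1 (1). Must reorder: 2 must now come before 1.
Run Kahn's algorithm (break ties by smallest node id):
  initial in-degrees: [0, 1, 1, 2, 0, 4, 2]
  ready (indeg=0): [0, 4]
  pop 0: indeg[2]->0; indeg[3]->1; indeg[5]->3 | ready=[2, 4] | order so far=[0]
  pop 2: indeg[1]->0; indeg[5]->2; indeg[6]->1 | ready=[1, 4] | order so far=[0, 2]
  pop 1: indeg[3]->0; indeg[5]->1; indeg[6]->0 | ready=[3, 4, 6] | order so far=[0, 2, 1]
  pop 3: no out-edges | ready=[4, 6] | order so far=[0, 2, 1, 3]
  pop 4: indeg[5]->0 | ready=[5, 6] | order so far=[0, 2, 1, 3, 4]
  pop 5: no out-edges | ready=[6] | order so far=[0, 2, 1, 3, 4, 5]
  pop 6: no out-edges | ready=[] | order so far=[0, 2, 1, 3, 4, 5, 6]
  Result: [0, 2, 1, 3, 4, 5, 6]

Answer: [0, 2, 1, 3, 4, 5, 6]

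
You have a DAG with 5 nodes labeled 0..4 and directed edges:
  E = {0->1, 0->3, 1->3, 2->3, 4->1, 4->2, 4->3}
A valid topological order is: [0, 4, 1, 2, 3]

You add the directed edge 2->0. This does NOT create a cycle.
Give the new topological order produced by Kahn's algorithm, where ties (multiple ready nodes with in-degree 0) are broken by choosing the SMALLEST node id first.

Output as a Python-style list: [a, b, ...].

Answer: [4, 2, 0, 1, 3]

Derivation:
Old toposort: [0, 4, 1, 2, 3]
Added edge: 2->0
Position of 2 (3) > position of 0 (0). Must reorder: 2 must now come before 0.
Run Kahn's algorithm (break ties by smallest node id):
  initial in-degrees: [1, 2, 1, 4, 0]
  ready (indeg=0): [4]
  pop 4: indeg[1]->1; indeg[2]->0; indeg[3]->3 | ready=[2] | order so far=[4]
  pop 2: indeg[0]->0; indeg[3]->2 | ready=[0] | order so far=[4, 2]
  pop 0: indeg[1]->0; indeg[3]->1 | ready=[1] | order so far=[4, 2, 0]
  pop 1: indeg[3]->0 | ready=[3] | order so far=[4, 2, 0, 1]
  pop 3: no out-edges | ready=[] | order so far=[4, 2, 0, 1, 3]
  Result: [4, 2, 0, 1, 3]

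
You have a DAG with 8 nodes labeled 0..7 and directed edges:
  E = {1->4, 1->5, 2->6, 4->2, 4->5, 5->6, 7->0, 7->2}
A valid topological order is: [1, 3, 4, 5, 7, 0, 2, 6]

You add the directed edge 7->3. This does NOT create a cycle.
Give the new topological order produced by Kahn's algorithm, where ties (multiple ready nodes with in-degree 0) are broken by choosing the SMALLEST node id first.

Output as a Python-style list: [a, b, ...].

Answer: [1, 4, 5, 7, 0, 2, 3, 6]

Derivation:
Old toposort: [1, 3, 4, 5, 7, 0, 2, 6]
Added edge: 7->3
Position of 7 (4) > position of 3 (1). Must reorder: 7 must now come before 3.
Run Kahn's algorithm (break ties by smallest node id):
  initial in-degrees: [1, 0, 2, 1, 1, 2, 2, 0]
  ready (indeg=0): [1, 7]
  pop 1: indeg[4]->0; indeg[5]->1 | ready=[4, 7] | order so far=[1]
  pop 4: indeg[2]->1; indeg[5]->0 | ready=[5, 7] | order so far=[1, 4]
  pop 5: indeg[6]->1 | ready=[7] | order so far=[1, 4, 5]
  pop 7: indeg[0]->0; indeg[2]->0; indeg[3]->0 | ready=[0, 2, 3] | order so far=[1, 4, 5, 7]
  pop 0: no out-edges | ready=[2, 3] | order so far=[1, 4, 5, 7, 0]
  pop 2: indeg[6]->0 | ready=[3, 6] | order so far=[1, 4, 5, 7, 0, 2]
  pop 3: no out-edges | ready=[6] | order so far=[1, 4, 5, 7, 0, 2, 3]
  pop 6: no out-edges | ready=[] | order so far=[1, 4, 5, 7, 0, 2, 3, 6]
  Result: [1, 4, 5, 7, 0, 2, 3, 6]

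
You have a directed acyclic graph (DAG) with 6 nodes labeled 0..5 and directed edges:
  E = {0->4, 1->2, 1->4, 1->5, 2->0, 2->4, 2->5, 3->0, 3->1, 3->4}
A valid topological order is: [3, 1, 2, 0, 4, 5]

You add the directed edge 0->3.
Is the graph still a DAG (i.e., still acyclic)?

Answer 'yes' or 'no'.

Answer: no

Derivation:
Given toposort: [3, 1, 2, 0, 4, 5]
Position of 0: index 3; position of 3: index 0
New edge 0->3: backward (u after v in old order)
Backward edge: old toposort is now invalid. Check if this creates a cycle.
Does 3 already reach 0? Reachable from 3: [0, 1, 2, 3, 4, 5]. YES -> cycle!
Still a DAG? no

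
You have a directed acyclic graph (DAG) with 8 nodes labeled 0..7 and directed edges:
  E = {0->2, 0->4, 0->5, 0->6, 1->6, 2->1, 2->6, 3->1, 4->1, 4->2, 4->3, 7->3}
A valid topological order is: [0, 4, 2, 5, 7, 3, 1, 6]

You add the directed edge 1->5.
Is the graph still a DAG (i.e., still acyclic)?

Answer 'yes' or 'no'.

Answer: yes

Derivation:
Given toposort: [0, 4, 2, 5, 7, 3, 1, 6]
Position of 1: index 6; position of 5: index 3
New edge 1->5: backward (u after v in old order)
Backward edge: old toposort is now invalid. Check if this creates a cycle.
Does 5 already reach 1? Reachable from 5: [5]. NO -> still a DAG (reorder needed).
Still a DAG? yes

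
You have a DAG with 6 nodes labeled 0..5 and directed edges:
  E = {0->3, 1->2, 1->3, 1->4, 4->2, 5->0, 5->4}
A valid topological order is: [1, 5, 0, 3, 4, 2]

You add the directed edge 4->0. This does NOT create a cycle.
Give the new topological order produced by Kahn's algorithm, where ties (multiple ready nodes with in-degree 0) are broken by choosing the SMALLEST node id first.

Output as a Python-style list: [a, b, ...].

Answer: [1, 5, 4, 0, 2, 3]

Derivation:
Old toposort: [1, 5, 0, 3, 4, 2]
Added edge: 4->0
Position of 4 (4) > position of 0 (2). Must reorder: 4 must now come before 0.
Run Kahn's algorithm (break ties by smallest node id):
  initial in-degrees: [2, 0, 2, 2, 2, 0]
  ready (indeg=0): [1, 5]
  pop 1: indeg[2]->1; indeg[3]->1; indeg[4]->1 | ready=[5] | order so far=[1]
  pop 5: indeg[0]->1; indeg[4]->0 | ready=[4] | order so far=[1, 5]
  pop 4: indeg[0]->0; indeg[2]->0 | ready=[0, 2] | order so far=[1, 5, 4]
  pop 0: indeg[3]->0 | ready=[2, 3] | order so far=[1, 5, 4, 0]
  pop 2: no out-edges | ready=[3] | order so far=[1, 5, 4, 0, 2]
  pop 3: no out-edges | ready=[] | order so far=[1, 5, 4, 0, 2, 3]
  Result: [1, 5, 4, 0, 2, 3]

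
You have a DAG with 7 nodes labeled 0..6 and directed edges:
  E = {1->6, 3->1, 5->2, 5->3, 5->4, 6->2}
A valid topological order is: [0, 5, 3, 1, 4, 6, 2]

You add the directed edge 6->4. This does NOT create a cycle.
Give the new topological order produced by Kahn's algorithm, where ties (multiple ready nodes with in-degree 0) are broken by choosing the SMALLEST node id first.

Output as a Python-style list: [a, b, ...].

Answer: [0, 5, 3, 1, 6, 2, 4]

Derivation:
Old toposort: [0, 5, 3, 1, 4, 6, 2]
Added edge: 6->4
Position of 6 (5) > position of 4 (4). Must reorder: 6 must now come before 4.
Run Kahn's algorithm (break ties by smallest node id):
  initial in-degrees: [0, 1, 2, 1, 2, 0, 1]
  ready (indeg=0): [0, 5]
  pop 0: no out-edges | ready=[5] | order so far=[0]
  pop 5: indeg[2]->1; indeg[3]->0; indeg[4]->1 | ready=[3] | order so far=[0, 5]
  pop 3: indeg[1]->0 | ready=[1] | order so far=[0, 5, 3]
  pop 1: indeg[6]->0 | ready=[6] | order so far=[0, 5, 3, 1]
  pop 6: indeg[2]->0; indeg[4]->0 | ready=[2, 4] | order so far=[0, 5, 3, 1, 6]
  pop 2: no out-edges | ready=[4] | order so far=[0, 5, 3, 1, 6, 2]
  pop 4: no out-edges | ready=[] | order so far=[0, 5, 3, 1, 6, 2, 4]
  Result: [0, 5, 3, 1, 6, 2, 4]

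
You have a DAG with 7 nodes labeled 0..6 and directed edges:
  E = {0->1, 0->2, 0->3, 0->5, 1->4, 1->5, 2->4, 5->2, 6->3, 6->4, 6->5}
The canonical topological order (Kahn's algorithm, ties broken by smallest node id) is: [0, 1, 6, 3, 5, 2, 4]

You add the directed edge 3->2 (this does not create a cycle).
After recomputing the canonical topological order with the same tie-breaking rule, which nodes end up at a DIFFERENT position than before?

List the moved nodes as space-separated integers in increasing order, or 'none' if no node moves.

Answer: none

Derivation:
Old toposort: [0, 1, 6, 3, 5, 2, 4]
Added edge 3->2
Recompute Kahn (smallest-id tiebreak):
  initial in-degrees: [0, 1, 3, 2, 3, 3, 0]
  ready (indeg=0): [0, 6]
  pop 0: indeg[1]->0; indeg[2]->2; indeg[3]->1; indeg[5]->2 | ready=[1, 6] | order so far=[0]
  pop 1: indeg[4]->2; indeg[5]->1 | ready=[6] | order so far=[0, 1]
  pop 6: indeg[3]->0; indeg[4]->1; indeg[5]->0 | ready=[3, 5] | order so far=[0, 1, 6]
  pop 3: indeg[2]->1 | ready=[5] | order so far=[0, 1, 6, 3]
  pop 5: indeg[2]->0 | ready=[2] | order so far=[0, 1, 6, 3, 5]
  pop 2: indeg[4]->0 | ready=[4] | order so far=[0, 1, 6, 3, 5, 2]
  pop 4: no out-edges | ready=[] | order so far=[0, 1, 6, 3, 5, 2, 4]
New canonical toposort: [0, 1, 6, 3, 5, 2, 4]
Compare positions:
  Node 0: index 0 -> 0 (same)
  Node 1: index 1 -> 1 (same)
  Node 2: index 5 -> 5 (same)
  Node 3: index 3 -> 3 (same)
  Node 4: index 6 -> 6 (same)
  Node 5: index 4 -> 4 (same)
  Node 6: index 2 -> 2 (same)
Nodes that changed position: none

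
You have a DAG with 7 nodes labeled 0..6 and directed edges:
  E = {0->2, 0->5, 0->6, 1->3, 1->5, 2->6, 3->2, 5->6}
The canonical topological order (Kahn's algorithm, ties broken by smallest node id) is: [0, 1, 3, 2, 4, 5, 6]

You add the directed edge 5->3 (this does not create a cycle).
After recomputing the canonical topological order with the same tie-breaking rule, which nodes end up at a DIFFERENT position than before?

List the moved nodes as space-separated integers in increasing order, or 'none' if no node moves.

Old toposort: [0, 1, 3, 2, 4, 5, 6]
Added edge 5->3
Recompute Kahn (smallest-id tiebreak):
  initial in-degrees: [0, 0, 2, 2, 0, 2, 3]
  ready (indeg=0): [0, 1, 4]
  pop 0: indeg[2]->1; indeg[5]->1; indeg[6]->2 | ready=[1, 4] | order so far=[0]
  pop 1: indeg[3]->1; indeg[5]->0 | ready=[4, 5] | order so far=[0, 1]
  pop 4: no out-edges | ready=[5] | order so far=[0, 1, 4]
  pop 5: indeg[3]->0; indeg[6]->1 | ready=[3] | order so far=[0, 1, 4, 5]
  pop 3: indeg[2]->0 | ready=[2] | order so far=[0, 1, 4, 5, 3]
  pop 2: indeg[6]->0 | ready=[6] | order so far=[0, 1, 4, 5, 3, 2]
  pop 6: no out-edges | ready=[] | order so far=[0, 1, 4, 5, 3, 2, 6]
New canonical toposort: [0, 1, 4, 5, 3, 2, 6]
Compare positions:
  Node 0: index 0 -> 0 (same)
  Node 1: index 1 -> 1 (same)
  Node 2: index 3 -> 5 (moved)
  Node 3: index 2 -> 4 (moved)
  Node 4: index 4 -> 2 (moved)
  Node 5: index 5 -> 3 (moved)
  Node 6: index 6 -> 6 (same)
Nodes that changed position: 2 3 4 5

Answer: 2 3 4 5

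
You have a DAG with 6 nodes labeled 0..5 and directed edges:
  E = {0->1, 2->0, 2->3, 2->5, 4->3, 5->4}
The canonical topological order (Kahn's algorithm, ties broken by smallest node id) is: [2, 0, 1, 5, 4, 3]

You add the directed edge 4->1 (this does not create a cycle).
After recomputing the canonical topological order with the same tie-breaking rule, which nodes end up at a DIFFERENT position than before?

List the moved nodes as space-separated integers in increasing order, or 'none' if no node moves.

Old toposort: [2, 0, 1, 5, 4, 3]
Added edge 4->1
Recompute Kahn (smallest-id tiebreak):
  initial in-degrees: [1, 2, 0, 2, 1, 1]
  ready (indeg=0): [2]
  pop 2: indeg[0]->0; indeg[3]->1; indeg[5]->0 | ready=[0, 5] | order so far=[2]
  pop 0: indeg[1]->1 | ready=[5] | order so far=[2, 0]
  pop 5: indeg[4]->0 | ready=[4] | order so far=[2, 0, 5]
  pop 4: indeg[1]->0; indeg[3]->0 | ready=[1, 3] | order so far=[2, 0, 5, 4]
  pop 1: no out-edges | ready=[3] | order so far=[2, 0, 5, 4, 1]
  pop 3: no out-edges | ready=[] | order so far=[2, 0, 5, 4, 1, 3]
New canonical toposort: [2, 0, 5, 4, 1, 3]
Compare positions:
  Node 0: index 1 -> 1 (same)
  Node 1: index 2 -> 4 (moved)
  Node 2: index 0 -> 0 (same)
  Node 3: index 5 -> 5 (same)
  Node 4: index 4 -> 3 (moved)
  Node 5: index 3 -> 2 (moved)
Nodes that changed position: 1 4 5

Answer: 1 4 5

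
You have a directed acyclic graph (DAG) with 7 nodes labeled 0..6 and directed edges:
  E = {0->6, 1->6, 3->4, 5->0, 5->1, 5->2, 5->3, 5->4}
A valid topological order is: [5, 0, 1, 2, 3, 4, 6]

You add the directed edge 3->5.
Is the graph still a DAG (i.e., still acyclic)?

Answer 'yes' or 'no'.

Answer: no

Derivation:
Given toposort: [5, 0, 1, 2, 3, 4, 6]
Position of 3: index 4; position of 5: index 0
New edge 3->5: backward (u after v in old order)
Backward edge: old toposort is now invalid. Check if this creates a cycle.
Does 5 already reach 3? Reachable from 5: [0, 1, 2, 3, 4, 5, 6]. YES -> cycle!
Still a DAG? no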